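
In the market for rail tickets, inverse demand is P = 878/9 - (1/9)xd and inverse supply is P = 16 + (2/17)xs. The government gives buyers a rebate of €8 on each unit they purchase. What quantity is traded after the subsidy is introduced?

Pre-subsidy: 878/9 - (1/9)x = 16 + (2/17)x gives x* = 12478/35 and P* = 2028/35.
With the rebate, buyers effectively pay Pb = Ps − 8, where Ps is the price sellers receive.
On the curves, Pb = 878/9 - (1/9)x and Ps = 16 + (2/17)x; the wedge Ps − Pb = 8 gives 16 + (2/17)x − (878/9 - (1/9)x) = 8, so x' = 13702/35.
Then Pb = 878/9 − (1/9)·(13702/35) = 1892/35 and Ps = 16 + (2/17)·(13702/35) = 2172/35.

x' = 13702/35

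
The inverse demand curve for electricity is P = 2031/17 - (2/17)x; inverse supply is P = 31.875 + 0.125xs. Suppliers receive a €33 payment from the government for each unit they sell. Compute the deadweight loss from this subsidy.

Deadweight loss = €2244

Pre-subsidy: 2031/17 - (2/17)x = 31.875 + 0.125x gives x* = 361 and P* = 77.
With the subsidy, sellers receive Ps = Pb + 33 for each unit, where Pb is the price buyers pay.
On the curves, Pb = 2031/17 - (2/17)x and Ps = 31.875 + 0.125x; the wedge Ps − Pb = 33 gives 31.875 + 0.125x − (2031/17 - (2/17)x) = 33, so x' = 497.
Then Pb = 2031/17 − (2/17)·497 = 61 and Ps = 31.875 + 0.125·497 = 94.
The subsidy expands output by 497 − 361 = 136 past the efficient level; on those units the gap between marginal cost and willingness to pay runs from 0 up to 33.
DWL = ½ × 33 × 136 = 2244.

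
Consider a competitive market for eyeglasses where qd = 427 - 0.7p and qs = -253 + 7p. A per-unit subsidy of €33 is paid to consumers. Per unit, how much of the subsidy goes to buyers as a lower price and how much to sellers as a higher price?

Pre-subsidy: 427 - 0.7p = -253 + 7p gives p* = 6800/77, q* = 4017/11.
With the rebate, buyers effectively pay pb = ps − 33, where ps is the price sellers receive.
Demand in terms of ps becomes qd = 427 − 0.7(ps − 33) = 450.1 - 0.7ps. Setting this equal to supply: 450.1 - 0.7ps = -253 + 7ps, so ps = 7031/77.
Buyers pay pb = 7031/77 − 33 = 4490/77; q' = -253 + 7·(7031/77) = 4248/11.
Buyers' price falls by p* − pb = 6800/77 − 4490/77 = 30; sellers' price rises by ps − p* = 7031/77 − 6800/77 = 3.

Buyers gain €30 per unit; sellers gain €3 per unit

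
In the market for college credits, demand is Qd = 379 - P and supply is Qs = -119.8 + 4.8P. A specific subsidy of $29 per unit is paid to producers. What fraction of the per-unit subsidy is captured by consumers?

Consumer share = 24/29

Pre-subsidy: 379 - P = -119.8 + 4.8P gives P* = 86, Q* = 293.
With the subsidy, sellers receive Ps = Pb + 29 for each unit, where Pb is the price buyers pay.
Supply in terms of Pb becomes Qs = -119.8 + 4.8(Pb + 29) = 19.4 + 4.8Pb. Setting this equal to demand: 379 - Pb = 19.4 + 4.8Pb, so Pb = 62.
Sellers receive Ps = 62 + 29 = 91; Q' = 379 − 1·62 = 317.
Buyers' price falls by P* − Pb = 86 − 62 = 24; sellers' price rises by Ps − P* = 91 − 86 = 5.
So consumers capture 24/29 = 24/29 of each unit of subsidy.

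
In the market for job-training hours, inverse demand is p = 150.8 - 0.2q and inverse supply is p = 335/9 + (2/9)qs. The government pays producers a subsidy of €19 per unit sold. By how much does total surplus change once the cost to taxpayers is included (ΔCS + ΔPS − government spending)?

Pre-subsidy: 150.8 - 0.2q = 335/9 + (2/9)q gives q* = 269 and p* = 97.
With the subsidy, sellers receive ps = pb + 19 for each unit, where pb is the price buyers pay.
On the curves, pb = 150.8 - 0.2q and ps = 335/9 + (2/9)q; the wedge ps − pb = 19 gives 335/9 + (2/9)q − (150.8 - 0.2q) = 19, so q' = 314.
Then pb = 150.8 − 0.2·314 = 88 and ps = 335/9 + (2/9)·314 = 107.
ΔCS = ½(269 + 314)(97 − 88) = 2623.5; ΔPS = ½(269 + 314)(107 − 97) = 2915.
Government spending = 19 × 314 = 5966.
Net change = 2623.5 + 2915 − 5966 = -427.5. The loss equals the DWL triangle ½·19·45.

Net change in total surplus = -€427.5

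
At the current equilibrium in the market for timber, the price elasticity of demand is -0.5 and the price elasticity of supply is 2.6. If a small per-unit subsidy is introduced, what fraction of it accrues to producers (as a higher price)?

Producer share = 5/31

For a small subsidy around the equilibrium, the benefit split depends on the relative slopes, which at a point are proportional to the elasticities.
Buyer share = εs/(εs + |εd|) = 2.6/(2.6 + 0.5) = 26/31; seller share = |εd|/(εs + |εd|) = 5/31.
So producers capture 5/31 of the subsidy.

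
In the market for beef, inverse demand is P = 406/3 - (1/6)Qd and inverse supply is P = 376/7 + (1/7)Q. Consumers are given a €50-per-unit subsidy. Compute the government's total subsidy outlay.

Pre-subsidy: 406/3 - (1/6)Q = 376/7 + (1/7)Q gives Q* = 3428/13 and P* = 1188/13.
With the rebate, buyers effectively pay Pb = Ps − 50, where Ps is the price sellers receive.
On the curves, Pb = 406/3 - (1/6)Q and Ps = 376/7 + (1/7)Q; the wedge Ps − Pb = 50 gives 376/7 + (1/7)Q − (406/3 - (1/6)Q) = 50, so Q' = 5528/13.
Then Pb = 406/3 − (1/6)·(5528/13) = 838/13 and Ps = 376/7 + (1/7)·(5528/13) = 1488/13.
Government outlay = subsidy × quantity = 50 × 5528/13 = 276400/13.

Government cost = 276400/13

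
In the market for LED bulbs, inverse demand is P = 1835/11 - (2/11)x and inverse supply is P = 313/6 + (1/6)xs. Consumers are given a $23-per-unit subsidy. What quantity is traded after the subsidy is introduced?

Pre-subsidy: 1835/11 - (2/11)x = 313/6 + (1/6)x gives x* = 329 and P* = 107.
With the rebate, buyers effectively pay Pb = Ps − 23, where Ps is the price sellers receive.
On the curves, Pb = 1835/11 - (2/11)x and Ps = 313/6 + (1/6)x; the wedge Ps − Pb = 23 gives 313/6 + (1/6)x − (1835/11 - (2/11)x) = 23, so x' = 395.
Then Pb = 1835/11 − (2/11)·395 = 95 and Ps = 313/6 + (1/6)·395 = 118.

x' = 395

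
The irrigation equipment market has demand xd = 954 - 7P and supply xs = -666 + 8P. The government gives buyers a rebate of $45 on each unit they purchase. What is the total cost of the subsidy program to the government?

Government cost = $16470

Pre-subsidy: 954 - 7P = -666 + 8P gives P* = 108, x* = 198.
With the rebate, buyers effectively pay Pb = Ps − 45, where Ps is the price sellers receive.
Demand in terms of Ps becomes xd = 954 − 7(Ps − 45) = 1269 - 7Ps. Setting this equal to supply: 1269 - 7Ps = -666 + 8Ps, so Ps = 129.
Buyers pay Pb = 129 − 45 = 84; x' = -666 + 8·129 = 366.
Government outlay = subsidy × quantity = 45 × 366 = 16470.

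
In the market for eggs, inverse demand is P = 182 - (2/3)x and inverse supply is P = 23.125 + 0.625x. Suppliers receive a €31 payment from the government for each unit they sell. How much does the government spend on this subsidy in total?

Pre-subsidy: 182 - (2/3)x = 23.125 + 0.625x gives x* = 123 and P* = 100.
With the subsidy, sellers receive Ps = Pb + 31 for each unit, where Pb is the price buyers pay.
On the curves, Pb = 182 - (2/3)x and Ps = 23.125 + 0.625x; the wedge Ps − Pb = 31 gives 23.125 + 0.625x − (182 - (2/3)x) = 31, so x' = 147.
Then Pb = 182 − (2/3)·147 = 84 and Ps = 23.125 + 0.625·147 = 115.
Government outlay = subsidy × quantity = 31 × 147 = 4557.

Government cost = €4557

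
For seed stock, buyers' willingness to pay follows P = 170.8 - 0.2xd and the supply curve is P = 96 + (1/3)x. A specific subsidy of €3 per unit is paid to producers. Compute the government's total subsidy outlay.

Pre-subsidy: 170.8 - 0.2x = 96 + (1/3)x gives x* = 140.25 and P* = 142.75.
With the subsidy, sellers receive Ps = Pb + 3 for each unit, where Pb is the price buyers pay.
On the curves, Pb = 170.8 - 0.2x and Ps = 96 + (1/3)x; the wedge Ps − Pb = 3 gives 96 + (1/3)x − (170.8 - 0.2x) = 3, so x' = 145.875.
Then Pb = 170.8 − 0.2·145.875 = 141.625 and Ps = 96 + (1/3)·145.875 = 144.625.
Government outlay = subsidy × quantity = 3 × 145.875 = 437.625.

Government cost = €437.625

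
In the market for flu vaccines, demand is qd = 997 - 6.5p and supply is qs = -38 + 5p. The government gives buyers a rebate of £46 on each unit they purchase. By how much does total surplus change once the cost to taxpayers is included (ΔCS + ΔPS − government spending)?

Pre-subsidy: 997 - 6.5p = -38 + 5p gives p* = 90, q* = 412.
With the rebate, buyers effectively pay pb = ps − 46, where ps is the price sellers receive.
Demand in terms of ps becomes qd = 997 − 6.5(ps − 46) = 1296 - 6.5ps. Setting this equal to supply: 1296 - 6.5ps = -38 + 5ps, so ps = 116.
Buyers pay pb = 116 − 46 = 70; q' = -38 + 5·116 = 542.
ΔCS = ½(412 + 542)(90 − 70) = 9540; ΔPS = ½(412 + 542)(116 − 90) = 12402.
Government spending = 46 × 542 = 24932.
Net change = 9540 + 12402 − 24932 = -2990. The loss equals the DWL triangle ½·46·130.

Net change in total surplus = -£2990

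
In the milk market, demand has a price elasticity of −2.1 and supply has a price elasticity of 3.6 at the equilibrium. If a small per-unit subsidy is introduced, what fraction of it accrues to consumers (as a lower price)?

For a small subsidy around the equilibrium, the benefit split depends on the relative slopes, which at a point are proportional to the elasticities.
Buyer share = εs/(εs + |εd|) = 3.6/(3.6 + 2.1) = 12/19; seller share = |εd|/(εs + |εd|) = 7/19.

Consumer share = 12/19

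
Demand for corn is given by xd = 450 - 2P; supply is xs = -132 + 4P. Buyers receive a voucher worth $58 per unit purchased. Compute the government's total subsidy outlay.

Pre-subsidy: 450 - 2P = -132 + 4P gives P* = 97, x* = 256.
With the rebate, buyers effectively pay Pb = Ps − 58, where Ps is the price sellers receive.
Demand in terms of Ps becomes xd = 450 − 2(Ps − 58) = 566 - 2Ps. Setting this equal to supply: 566 - 2Ps = -132 + 4Ps, so Ps = 349/3.
Buyers pay Pb = 349/3 − 58 = 175/3; x' = -132 + 4·(349/3) = 1000/3.
Government outlay = subsidy × quantity = 58 × 1000/3 = 58000/3.

Government cost = 58000/3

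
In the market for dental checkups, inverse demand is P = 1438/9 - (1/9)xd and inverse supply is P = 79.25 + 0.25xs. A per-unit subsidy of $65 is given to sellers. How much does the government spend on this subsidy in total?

Government cost = $26195

Pre-subsidy: 1438/9 - (1/9)x = 79.25 + 0.25x gives x* = 223 and P* = 135.
With the subsidy, sellers receive Ps = Pb + 65 for each unit, where Pb is the price buyers pay.
On the curves, Pb = 1438/9 - (1/9)x and Ps = 79.25 + 0.25x; the wedge Ps − Pb = 65 gives 79.25 + 0.25x − (1438/9 - (1/9)x) = 65, so x' = 403.
Then Pb = 1438/9 − (1/9)·403 = 115 and Ps = 79.25 + 0.25·403 = 180.
Government outlay = subsidy × quantity = 65 × 403 = 26195.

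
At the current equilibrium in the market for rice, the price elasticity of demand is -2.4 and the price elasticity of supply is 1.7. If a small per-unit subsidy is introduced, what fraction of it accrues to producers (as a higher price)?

Producer share = 24/41

For a small subsidy around the equilibrium, the benefit split depends on the relative slopes, which at a point are proportional to the elasticities.
Buyer share = εs/(εs + |εd|) = 1.7/(1.7 + 2.4) = 17/41; seller share = |εd|/(εs + |εd|) = 24/41.
So producers capture 24/41 of the subsidy.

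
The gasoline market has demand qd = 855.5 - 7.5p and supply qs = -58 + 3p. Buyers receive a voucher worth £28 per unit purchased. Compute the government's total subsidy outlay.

Pre-subsidy: 855.5 - 7.5p = -58 + 3p gives p* = 87, q* = 203.
With the rebate, buyers effectively pay pb = ps − 28, where ps is the price sellers receive.
Demand in terms of ps becomes qd = 855.5 − 7.5(ps − 28) = 1065.5 - 7.5ps. Setting this equal to supply: 1065.5 - 7.5ps = -58 + 3ps, so ps = 107.
Buyers pay pb = 107 − 28 = 79; q' = -58 + 3·107 = 263.
Government outlay = subsidy × quantity = 28 × 263 = 7364.

Government cost = £7364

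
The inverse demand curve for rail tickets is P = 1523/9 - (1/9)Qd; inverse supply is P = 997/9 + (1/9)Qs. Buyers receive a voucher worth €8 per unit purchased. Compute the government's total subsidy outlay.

Government cost = €2392

Pre-subsidy: 1523/9 - (1/9)Q = 997/9 + (1/9)Q gives Q* = 263 and P* = 140.
With the rebate, buyers effectively pay Pb = Ps − 8, where Ps is the price sellers receive.
On the curves, Pb = 1523/9 - (1/9)Q and Ps = 997/9 + (1/9)Q; the wedge Ps − Pb = 8 gives 997/9 + (1/9)Q − (1523/9 - (1/9)Q) = 8, so Q' = 299.
Then Pb = 1523/9 − (1/9)·299 = 136 and Ps = 997/9 + (1/9)·299 = 144.
Government outlay = subsidy × quantity = 8 × 299 = 2392.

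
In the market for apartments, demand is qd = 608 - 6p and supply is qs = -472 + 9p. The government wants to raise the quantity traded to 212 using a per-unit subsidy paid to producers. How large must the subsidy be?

Required subsidy s = 10 per unit

At q = 212, invert demand for the buyer price: pb = (608 − 212)/6 = 66; invert supply for the seller price: ps = (212 − (-472))/9 = 76.
The subsidy must fill the gap: s = ps − pb = 76 − 66 = 10.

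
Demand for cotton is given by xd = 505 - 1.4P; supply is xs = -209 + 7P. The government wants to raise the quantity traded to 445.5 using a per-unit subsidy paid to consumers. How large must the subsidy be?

Required subsidy s = 51 per unit

At x = 445.5, invert demand for the buyer price: Pb = (505 − 445.5)/1.4 = 42.5; invert supply for the seller price: Ps = (445.5 − (-209))/7 = 93.5.
The subsidy must fill the gap: s = Ps − Pb = 93.5 − 42.5 = 51.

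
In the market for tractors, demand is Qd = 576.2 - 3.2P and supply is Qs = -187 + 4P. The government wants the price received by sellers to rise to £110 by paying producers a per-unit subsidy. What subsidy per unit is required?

Required subsidy s = £9 per unit

At a seller price of 110, quantity supplied is -187 + 4·110 = 253.
Buyers absorb 253 only when they pay Pb with 576.2 − 3.2·Pb = 253, i.e. Pb = 101.
s = Ps − Pb = 110 − 101 = 9.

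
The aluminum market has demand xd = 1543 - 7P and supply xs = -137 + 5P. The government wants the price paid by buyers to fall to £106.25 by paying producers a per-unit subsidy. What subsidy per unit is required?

At a buyer price of 106.25, quantity demanded is 1543 − 7·106.25 = 799.25.
Sellers supply 799.25 only when they receive Ps with -137 + 5·Ps = 799.25, i.e. Ps = 187.25.
s = Ps − Pb = 187.25 − 106.25 = 81.

Required subsidy s = £81 per unit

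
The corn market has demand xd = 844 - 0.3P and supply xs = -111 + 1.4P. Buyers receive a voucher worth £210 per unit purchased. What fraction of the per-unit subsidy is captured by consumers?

Consumer share = 14/17

Pre-subsidy: 844 - 0.3P = -111 + 1.4P gives P* = 9550/17, x* = 11483/17.
With the rebate, buyers effectively pay Pb = Ps − 210, where Ps is the price sellers receive.
Demand in terms of Ps becomes xd = 844 − 0.3(Ps − 210) = 907 - 0.3Ps. Setting this equal to supply: 907 - 0.3Ps = -111 + 1.4Ps, so Ps = 10180/17.
Buyers pay Pb = 10180/17 − 210 = 6610/17; x' = -111 + 1.4·(10180/17) = 12365/17.
Buyers' price falls by P* − Pb = 9550/17 − 6610/17 = 2940/17; sellers' price rises by Ps − P* = 10180/17 − 9550/17 = 630/17.
So consumers capture (2940/17)/210 = 14/17 of each unit of subsidy.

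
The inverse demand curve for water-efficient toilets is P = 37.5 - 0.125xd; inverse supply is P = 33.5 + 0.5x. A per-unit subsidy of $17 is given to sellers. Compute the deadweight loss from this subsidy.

Pre-subsidy: 37.5 - 0.125x = 33.5 + 0.5x gives x* = 6.4 and P* = 36.7.
With the subsidy, sellers receive Ps = Pb + 17 for each unit, where Pb is the price buyers pay.
On the curves, Pb = 37.5 - 0.125x and Ps = 33.5 + 0.5x; the wedge Ps − Pb = 17 gives 33.5 + 0.5x − (37.5 - 0.125x) = 17, so x' = 33.6.
Then Pb = 37.5 − 0.125·33.6 = 33.3 and Ps = 33.5 + 0.5·33.6 = 50.3.
The subsidy expands output by 33.6 − 6.4 = 27.2 past the efficient level; on those units the gap between marginal cost and willingness to pay runs from 0 up to 17.
DWL = ½ × 17 × 27.2 = 231.2.

Deadweight loss = $231.2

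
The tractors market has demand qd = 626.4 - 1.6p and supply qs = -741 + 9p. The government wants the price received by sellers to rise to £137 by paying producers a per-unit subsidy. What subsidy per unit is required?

Required subsidy s = £53 per unit

At a seller price of 137, quantity supplied is -741 + 9·137 = 492.
Buyers absorb 492 only when they pay pb with 626.4 − 1.6·pb = 492, i.e. pb = 84.
s = ps − pb = 137 − 84 = 53.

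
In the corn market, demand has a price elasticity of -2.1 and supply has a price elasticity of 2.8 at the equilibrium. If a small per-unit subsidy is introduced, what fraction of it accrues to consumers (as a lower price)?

For a small subsidy around the equilibrium, the benefit split depends on the relative slopes, which at a point are proportional to the elasticities.
Buyer share = εs/(εs + |εd|) = 2.8/(2.8 + 2.1) = 4/7; seller share = |εd|/(εs + |εd|) = 3/7.

Consumer share = 4/7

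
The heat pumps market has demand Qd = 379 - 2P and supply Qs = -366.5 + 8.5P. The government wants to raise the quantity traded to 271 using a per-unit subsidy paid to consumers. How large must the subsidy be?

At Q = 271, invert demand for the buyer price: Pb = (379 − 271)/2 = 54; invert supply for the seller price: Ps = (271 − (-366.5))/8.5 = 75.
The subsidy must fill the gap: s = Ps − Pb = 75 − 54 = 21.

Required subsidy s = 21 per unit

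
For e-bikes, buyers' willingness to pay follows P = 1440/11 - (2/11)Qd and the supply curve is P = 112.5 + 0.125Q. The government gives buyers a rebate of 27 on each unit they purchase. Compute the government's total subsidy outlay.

Pre-subsidy: 1440/11 - (2/11)Q = 112.5 + 0.125Q gives Q* = 60 and P* = 120.
With the rebate, buyers effectively pay Pb = Ps − 27, where Ps is the price sellers receive.
On the curves, Pb = 1440/11 - (2/11)Q and Ps = 112.5 + 0.125Q; the wedge Ps − Pb = 27 gives 112.5 + 0.125Q − (1440/11 - (2/11)Q) = 27, so Q' = 148.
Then Pb = 1440/11 − (2/11)·148 = 104 and Ps = 112.5 + 0.125·148 = 131.
Government outlay = subsidy × quantity = 27 × 148 = 3996.

Government cost = 3996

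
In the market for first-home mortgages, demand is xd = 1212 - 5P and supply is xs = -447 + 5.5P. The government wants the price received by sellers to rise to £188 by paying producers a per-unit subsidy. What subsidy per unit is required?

Required subsidy s = £63 per unit

At a seller price of 188, quantity supplied is -447 + 5.5·188 = 587.
Buyers absorb 587 only when they pay Pb with 1212 − 5·Pb = 587, i.e. Pb = 125.
s = Ps − Pb = 188 − 125 = 63.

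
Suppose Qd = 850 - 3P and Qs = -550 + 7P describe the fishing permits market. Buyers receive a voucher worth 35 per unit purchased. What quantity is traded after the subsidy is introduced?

Q' = 503.5

Pre-subsidy: 850 - 3P = -550 + 7P gives P* = 140, Q* = 430.
With the rebate, buyers effectively pay Pb = Ps − 35, where Ps is the price sellers receive.
Demand in terms of Ps becomes Qd = 850 − 3(Ps − 35) = 955 - 3Ps. Setting this equal to supply: 955 - 3Ps = -550 + 7Ps, so Ps = 150.5.
Buyers pay Pb = 150.5 − 35 = 115.5; Q' = -550 + 7·150.5 = 503.5.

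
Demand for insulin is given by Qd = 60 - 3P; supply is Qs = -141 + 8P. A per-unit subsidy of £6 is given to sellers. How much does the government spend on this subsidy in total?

Pre-subsidy: 60 - 3P = -141 + 8P gives P* = 201/11, Q* = 57/11.
With the subsidy, sellers receive Ps = Pb + 6 for each unit, where Pb is the price buyers pay.
Supply in terms of Pb becomes Qs = -141 + 8(Pb + 6) = -93 + 8Pb. Setting this equal to demand: 60 - 3Pb = -93 + 8Pb, so Pb = 153/11.
Sellers receive Ps = 153/11 + 6 = 219/11; Q' = 60 − 3·(153/11) = 201/11.
Government outlay = subsidy × quantity = 6 × 201/11 = 1206/11.

Government cost = 1206/11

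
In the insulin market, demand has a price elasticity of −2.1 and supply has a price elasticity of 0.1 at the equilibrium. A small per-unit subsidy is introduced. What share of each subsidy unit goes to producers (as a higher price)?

For a small subsidy around the equilibrium, the benefit split depends on the relative slopes, which at a point are proportional to the elasticities.
Buyer share = εs/(εs + |εd|) = 0.1/(0.1 + 2.1) = 1/22; seller share = |εd|/(εs + |εd|) = 21/22.
So producers capture 21/22 of the subsidy.

Producer share = 21/22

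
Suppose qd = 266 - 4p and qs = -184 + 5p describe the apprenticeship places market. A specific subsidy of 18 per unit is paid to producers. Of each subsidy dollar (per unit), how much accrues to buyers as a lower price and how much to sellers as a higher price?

Buyers gain 10 per unit; sellers gain 8 per unit

Pre-subsidy: 266 - 4p = -184 + 5p gives p* = 50, q* = 66.
With the subsidy, sellers receive ps = pb + 18 for each unit, where pb is the price buyers pay.
Supply in terms of pb becomes qs = -184 + 5(pb + 18) = -94 + 5pb. Setting this equal to demand: 266 - 4pb = -94 + 5pb, so pb = 40.
Sellers receive ps = 40 + 18 = 58; q' = 266 − 4·40 = 106.
Buyers' price falls by p* − pb = 50 − 40 = 10; sellers' price rises by ps − p* = 58 − 50 = 8.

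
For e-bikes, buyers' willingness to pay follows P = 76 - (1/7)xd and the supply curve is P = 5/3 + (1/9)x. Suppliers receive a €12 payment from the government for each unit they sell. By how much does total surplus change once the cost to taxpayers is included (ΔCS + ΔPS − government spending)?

Pre-subsidy: 76 - (1/7)x = 5/3 + (1/9)x gives x* = 292.6875 and P* = 34.1875.
With the subsidy, sellers receive Ps = Pb + 12 for each unit, where Pb is the price buyers pay.
On the curves, Pb = 76 - (1/7)x and Ps = 5/3 + (1/9)x; the wedge Ps − Pb = 12 gives 5/3 + (1/9)x − (76 - (1/7)x) = 12, so x' = 339.9375.
Then Pb = 76 − (1/7)·339.9375 = 27.4375 and Ps = 5/3 + (1/9)·339.9375 = 39.4375.
ΔCS = ½(292.6875 + 339.9375)(34.1875 − 27.4375) = 2135.109375; ΔPS = ½(292.6875 + 339.9375)(39.4375 − 34.1875) = 1660.640625.
Government spending = 12 × 339.9375 = 4079.25.
Net change = 2135.109375 + 1660.640625 − 4079.25 = -283.5. The loss equals the DWL triangle ½·12·47.25.

Net change in total surplus = -€283.5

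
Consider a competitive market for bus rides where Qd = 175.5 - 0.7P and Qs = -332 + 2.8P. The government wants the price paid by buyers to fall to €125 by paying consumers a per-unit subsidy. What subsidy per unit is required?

At a buyer price of 125, quantity demanded is 175.5 − 0.7·125 = 88.
Sellers supply 88 only when they receive Ps with -332 + 2.8·Ps = 88, i.e. Ps = 150.
s = Ps − Pb = 150 − 125 = 25.

Required subsidy s = €25 per unit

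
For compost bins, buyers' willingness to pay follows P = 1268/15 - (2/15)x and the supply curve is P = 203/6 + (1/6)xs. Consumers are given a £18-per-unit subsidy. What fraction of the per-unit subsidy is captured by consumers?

Pre-subsidy: 1268/15 - (2/15)x = 203/6 + (1/6)x gives x* = 169 and P* = 62.
With the rebate, buyers effectively pay Pb = Ps − 18, where Ps is the price sellers receive.
On the curves, Pb = 1268/15 - (2/15)x and Ps = 203/6 + (1/6)x; the wedge Ps − Pb = 18 gives 203/6 + (1/6)x − (1268/15 - (2/15)x) = 18, so x' = 229.
Then Pb = 1268/15 − (2/15)·229 = 54 and Ps = 203/6 + (1/6)·229 = 72.
Buyers' price falls by P* − Pb = 62 − 54 = 8; sellers' price rises by Ps − P* = 72 − 62 = 10.
So consumers capture 8/18 = 4/9 of each unit of subsidy.

Consumer share = 4/9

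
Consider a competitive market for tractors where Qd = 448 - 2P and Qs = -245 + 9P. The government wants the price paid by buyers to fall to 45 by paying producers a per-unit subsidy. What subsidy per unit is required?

Required subsidy s = 22 per unit

At a buyer price of 45, quantity demanded is 448 − 2·45 = 358.
Sellers supply 358 only when they receive Ps with -245 + 9·Ps = 358, i.e. Ps = 67.
s = Ps − Pb = 67 − 45 = 22.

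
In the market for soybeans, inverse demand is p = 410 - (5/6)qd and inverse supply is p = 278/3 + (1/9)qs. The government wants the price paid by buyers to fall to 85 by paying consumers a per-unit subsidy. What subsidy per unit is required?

Required subsidy s = 51 per unit

At a buyer price of 85, quantity demanded is 492 − 1.2·85 = 390.
Sellers supply 390 only when they receive ps = 278/3 + (1/9)·390 = 136.
s = ps − pb = 136 − 85 = 51.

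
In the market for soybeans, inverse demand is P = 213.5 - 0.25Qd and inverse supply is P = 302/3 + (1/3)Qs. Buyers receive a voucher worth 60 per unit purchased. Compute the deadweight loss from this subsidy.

Pre-subsidy: 213.5 - 0.25Q = 302/3 + (1/3)Q gives Q* = 1354/7 and P* = 1156/7.
With the rebate, buyers effectively pay Pb = Ps − 60, where Ps is the price sellers receive.
On the curves, Pb = 213.5 - 0.25Q and Ps = 302/3 + (1/3)Q; the wedge Ps − Pb = 60 gives 302/3 + (1/3)Q − (213.5 - 0.25Q) = 60, so Q' = 2074/7.
Then Pb = 213.5 − 0.25·(2074/7) = 976/7 and Ps = 302/3 + (1/3)·(2074/7) = 1396/7.
The subsidy expands output by 2074/7 − 1354/7 = 720/7 past the efficient level; on those units the gap between marginal cost and willingness to pay runs from 0 up to 60.
DWL = ½ × 60 × 720/7 = 21600/7.

Deadweight loss = 21600/7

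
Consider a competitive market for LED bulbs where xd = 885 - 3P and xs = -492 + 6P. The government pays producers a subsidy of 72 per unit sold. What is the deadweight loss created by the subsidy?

Deadweight loss = 5184

Pre-subsidy: 885 - 3P = -492 + 6P gives P* = 153, x* = 426.
With the subsidy, sellers receive Ps = Pb + 72 for each unit, where Pb is the price buyers pay.
Supply in terms of Pb becomes xs = -492 + 6(Pb + 72) = -60 + 6Pb. Setting this equal to demand: 885 - 3Pb = -60 + 6Pb, so Pb = 105.
Sellers receive Ps = 105 + 72 = 177; x' = 885 − 3·105 = 570.
The subsidy expands output by 570 − 426 = 144 past the efficient level; on those units the gap between marginal cost and willingness to pay runs from 0 up to 72.
DWL = ½ × 72 × 144 = 5184.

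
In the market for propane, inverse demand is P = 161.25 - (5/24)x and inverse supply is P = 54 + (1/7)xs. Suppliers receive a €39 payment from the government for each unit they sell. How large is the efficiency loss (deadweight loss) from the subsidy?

Pre-subsidy: 161.25 - (5/24)x = 54 + (1/7)x gives x* = 18018/59 and P* = 5760/59.
With the subsidy, sellers receive Ps = Pb + 39 for each unit, where Pb is the price buyers pay.
On the curves, Pb = 161.25 - (5/24)x and Ps = 54 + (1/7)x; the wedge Ps − Pb = 39 gives 54 + (1/7)x − (161.25 - (5/24)x) = 39, so x' = 24570/59.
Then Pb = 161.25 − (5/24)·(24570/59) = 4395/59 and Ps = 54 + (1/7)·(24570/59) = 6696/59.
The subsidy expands output by 24570/59 − 18018/59 = 6552/59 past the efficient level; on those units the gap between marginal cost and willingness to pay runs from 0 up to 39.
DWL = ½ × 39 × 6552/59 = 127764/59.

Deadweight loss = 127764/59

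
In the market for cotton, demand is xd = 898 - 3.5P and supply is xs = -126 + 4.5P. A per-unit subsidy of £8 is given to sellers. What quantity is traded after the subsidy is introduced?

Pre-subsidy: 898 - 3.5P = -126 + 4.5P gives P* = 128, x* = 450.
With the subsidy, sellers receive Ps = Pb + 8 for each unit, where Pb is the price buyers pay.
Supply in terms of Pb becomes xs = -126 + 4.5(Pb + 8) = -90 + 4.5Pb. Setting this equal to demand: 898 - 3.5Pb = -90 + 4.5Pb, so Pb = 123.5.
Sellers receive Ps = 123.5 + 8 = 131.5; x' = 898 − 3.5·123.5 = 465.75.

x' = 465.75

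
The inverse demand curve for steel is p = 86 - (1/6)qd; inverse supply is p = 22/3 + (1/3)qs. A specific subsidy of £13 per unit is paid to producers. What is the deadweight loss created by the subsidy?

Pre-subsidy: 86 - (1/6)q = 22/3 + (1/3)q gives q* = 472/3 and p* = 538/9.
With the subsidy, sellers receive ps = pb + 13 for each unit, where pb is the price buyers pay.
On the curves, pb = 86 - (1/6)q and ps = 22/3 + (1/3)q; the wedge ps − pb = 13 gives 22/3 + (1/3)q − (86 - (1/6)q) = 13, so q' = 550/3.
Then pb = 86 − (1/6)·(550/3) = 499/9 and ps = 22/3 + (1/3)·(550/3) = 616/9.
The subsidy expands output by 550/3 − 472/3 = 26 past the efficient level; on those units the gap between marginal cost and willingness to pay runs from 0 up to 13.
DWL = ½ × 13 × 26 = 169.

Deadweight loss = £169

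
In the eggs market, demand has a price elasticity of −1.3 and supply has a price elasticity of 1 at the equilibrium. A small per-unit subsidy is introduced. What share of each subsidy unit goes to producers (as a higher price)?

Producer share = 13/23

For a small subsidy around the equilibrium, the benefit split depends on the relative slopes, which at a point are proportional to the elasticities.
Buyer share = εs/(εs + |εd|) = 1/(1 + 1.3) = 10/23; seller share = |εd|/(εs + |εd|) = 13/23.
So producers capture 13/23 of the subsidy.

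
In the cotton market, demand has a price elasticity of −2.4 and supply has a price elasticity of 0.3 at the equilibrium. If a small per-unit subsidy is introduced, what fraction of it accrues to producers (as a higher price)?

For a small subsidy around the equilibrium, the benefit split depends on the relative slopes, which at a point are proportional to the elasticities.
Buyer share = εs/(εs + |εd|) = 0.3/(0.3 + 2.4) = 1/9; seller share = |εd|/(εs + |εd|) = 8/9.
So producers capture 8/9 of the subsidy.

Producer share = 8/9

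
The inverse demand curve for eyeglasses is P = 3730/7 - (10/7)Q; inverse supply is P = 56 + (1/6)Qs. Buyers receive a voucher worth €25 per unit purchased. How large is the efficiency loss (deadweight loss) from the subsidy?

Pre-subsidy: 3730/7 - (10/7)Q = 56 + (1/6)Q gives Q* = 20028/67 and P* = 7090/67.
With the rebate, buyers effectively pay Pb = Ps − 25, where Ps is the price sellers receive.
On the curves, Pb = 3730/7 - (10/7)Q and Ps = 56 + (1/6)Q; the wedge Ps − Pb = 25 gives 56 + (1/6)Q − (3730/7 - (10/7)Q) = 25, so Q' = 21078/67.
Then Pb = 3730/7 − (10/7)·(21078/67) = 5590/67 and Ps = 56 + (1/6)·(21078/67) = 7265/67.
The subsidy expands output by 21078/67 − 20028/67 = 1050/67 past the efficient level; on those units the gap between marginal cost and willingness to pay runs from 0 up to 25.
DWL = ½ × 25 × 1050/67 = 13125/67.

Deadweight loss = 13125/67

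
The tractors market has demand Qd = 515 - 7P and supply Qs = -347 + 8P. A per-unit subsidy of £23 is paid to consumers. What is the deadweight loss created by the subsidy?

Pre-subsidy: 515 - 7P = -347 + 8P gives P* = 862/15, Q* = 1691/15.
With the rebate, buyers effectively pay Pb = Ps − 23, where Ps is the price sellers receive.
Demand in terms of Ps becomes Qd = 515 − 7(Ps − 23) = 676 - 7Ps. Setting this equal to supply: 676 - 7Ps = -347 + 8Ps, so Ps = 68.2.
Buyers pay Pb = 68.2 − 23 = 45.2; Q' = -347 + 8·68.2 = 198.6.
The subsidy expands output by 198.6 − 1691/15 = 1288/15 past the efficient level; on those units the gap between marginal cost and willingness to pay runs from 0 up to 23.
DWL = ½ × 23 × 1288/15 = 14812/15.

Deadweight loss = 14812/15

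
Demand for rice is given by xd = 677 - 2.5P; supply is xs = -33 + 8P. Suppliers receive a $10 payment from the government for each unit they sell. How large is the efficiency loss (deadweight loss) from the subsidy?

Deadweight loss = 2000/21

Pre-subsidy: 677 - 2.5P = -33 + 8P gives P* = 1420/21, x* = 10667/21.
With the subsidy, sellers receive Ps = Pb + 10 for each unit, where Pb is the price buyers pay.
Supply in terms of Pb becomes xs = -33 + 8(Pb + 10) = 47 + 8Pb. Setting this equal to demand: 677 - 2.5Pb = 47 + 8Pb, so Pb = 60.
Sellers receive Ps = 60 + 10 = 70; x' = 677 − 2.5·60 = 527.
The subsidy expands output by 527 − 10667/21 = 400/21 past the efficient level; on those units the gap between marginal cost and willingness to pay runs from 0 up to 10.
DWL = ½ × 10 × 400/21 = 2000/21.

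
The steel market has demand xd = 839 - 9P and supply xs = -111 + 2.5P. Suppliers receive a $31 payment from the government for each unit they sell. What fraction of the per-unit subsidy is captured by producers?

Producer share = 18/23

Pre-subsidy: 839 - 9P = -111 + 2.5P gives P* = 1900/23, x* = 2197/23.
With the subsidy, sellers receive Ps = Pb + 31 for each unit, where Pb is the price buyers pay.
Supply in terms of Pb becomes xs = -111 + 2.5(Pb + 31) = -33.5 + 2.5Pb. Setting this equal to demand: 839 - 9Pb = -33.5 + 2.5Pb, so Pb = 1745/23.
Sellers receive Ps = 1745/23 + 31 = 2458/23; x' = 839 − 9·(1745/23) = 3592/23.
Buyers' price falls by P* − Pb = 1900/23 − 1745/23 = 155/23; sellers' price rises by Ps − P* = 2458/23 − 1900/23 = 558/23.
So producers capture (558/23)/31 = 18/23 of each unit of subsidy.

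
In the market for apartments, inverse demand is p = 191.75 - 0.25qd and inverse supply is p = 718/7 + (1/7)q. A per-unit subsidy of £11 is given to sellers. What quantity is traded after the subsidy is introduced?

q' = 255

Pre-subsidy: 191.75 - 0.25q = 718/7 + (1/7)q gives q* = 227 and p* = 135.
With the subsidy, sellers receive ps = pb + 11 for each unit, where pb is the price buyers pay.
On the curves, pb = 191.75 - 0.25q and ps = 718/7 + (1/7)q; the wedge ps − pb = 11 gives 718/7 + (1/7)q − (191.75 - 0.25q) = 11, so q' = 255.
Then pb = 191.75 − 0.25·255 = 128 and ps = 718/7 + (1/7)·255 = 139.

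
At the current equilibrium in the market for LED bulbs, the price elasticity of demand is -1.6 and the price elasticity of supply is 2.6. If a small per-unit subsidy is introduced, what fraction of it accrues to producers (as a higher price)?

For a small subsidy around the equilibrium, the benefit split depends on the relative slopes, which at a point are proportional to the elasticities.
Buyer share = εs/(εs + |εd|) = 2.6/(2.6 + 1.6) = 13/21; seller share = |εd|/(εs + |εd|) = 8/21.
So producers capture 8/21 of the subsidy.

Producer share = 8/21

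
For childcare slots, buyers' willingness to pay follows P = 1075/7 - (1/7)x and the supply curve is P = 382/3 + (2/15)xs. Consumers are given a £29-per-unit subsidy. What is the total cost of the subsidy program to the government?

Government cost = £5800

Pre-subsidy: 1075/7 - (1/7)x = 382/3 + (2/15)x gives x* = 95 and P* = 140.
With the rebate, buyers effectively pay Pb = Ps − 29, where Ps is the price sellers receive.
On the curves, Pb = 1075/7 - (1/7)x and Ps = 382/3 + (2/15)x; the wedge Ps − Pb = 29 gives 382/3 + (2/15)x − (1075/7 - (1/7)x) = 29, so x' = 200.
Then Pb = 1075/7 − (1/7)·200 = 125 and Ps = 382/3 + (2/15)·200 = 154.
Government outlay = subsidy × quantity = 29 × 200 = 5800.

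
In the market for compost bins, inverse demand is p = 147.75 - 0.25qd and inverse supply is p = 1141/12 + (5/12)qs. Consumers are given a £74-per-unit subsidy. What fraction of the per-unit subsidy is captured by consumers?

Pre-subsidy: 147.75 - 0.25q = 1141/12 + (5/12)q gives q* = 79 and p* = 128.
With the rebate, buyers effectively pay pb = ps − 74, where ps is the price sellers receive.
On the curves, pb = 147.75 - 0.25q and ps = 1141/12 + (5/12)q; the wedge ps − pb = 74 gives 1141/12 + (5/12)q − (147.75 - 0.25q) = 74, so q' = 190.
Then pb = 147.75 − 0.25·190 = 100.25 and ps = 1141/12 + (5/12)·190 = 174.25.
Buyers' price falls by p* − pb = 128 − 100.25 = 27.75; sellers' price rises by ps − p* = 174.25 − 128 = 46.25.
So consumers capture 27.75/74 = 0.375 of each unit of subsidy.

Consumer share = 0.375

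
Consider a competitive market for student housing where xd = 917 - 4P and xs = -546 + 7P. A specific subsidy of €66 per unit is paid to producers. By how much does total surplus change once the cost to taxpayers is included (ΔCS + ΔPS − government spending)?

Net change in total surplus = -€5544

Pre-subsidy: 917 - 4P = -546 + 7P gives P* = 133, x* = 385.
With the subsidy, sellers receive Ps = Pb + 66 for each unit, where Pb is the price buyers pay.
Supply in terms of Pb becomes xs = -546 + 7(Pb + 66) = -84 + 7Pb. Setting this equal to demand: 917 - 4Pb = -84 + 7Pb, so Pb = 91.
Sellers receive Ps = 91 + 66 = 157; x' = 917 − 4·91 = 553.
ΔCS = ½(385 + 553)(133 − 91) = 19698; ΔPS = ½(385 + 553)(157 − 133) = 11256.
Government spending = 66 × 553 = 36498.
Net change = 19698 + 11256 − 36498 = -5544. The loss equals the DWL triangle ½·66·168.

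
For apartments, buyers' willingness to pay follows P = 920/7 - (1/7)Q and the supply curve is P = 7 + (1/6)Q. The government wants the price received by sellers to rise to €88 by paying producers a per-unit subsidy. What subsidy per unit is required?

At a seller price of 88, quantity supplied is -42 + 6·88 = 486.
Buyers absorb 486 only when they pay Pb = 920/7 − (1/7)·486 = 62.
s = Ps − Pb = 88 − 62 = 26.

Required subsidy s = €26 per unit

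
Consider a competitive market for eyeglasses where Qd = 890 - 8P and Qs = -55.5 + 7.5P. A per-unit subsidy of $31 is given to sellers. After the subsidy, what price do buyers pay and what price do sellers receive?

Buyers pay $46; sellers receive $77

Pre-subsidy: 890 - 8P = -55.5 + 7.5P gives P* = 61, Q* = 402.
With the subsidy, sellers receive Ps = Pb + 31 for each unit, where Pb is the price buyers pay.
Supply in terms of Pb becomes Qs = -55.5 + 7.5(Pb + 31) = 177 + 7.5Pb. Setting this equal to demand: 890 - 8Pb = 177 + 7.5Pb, so Pb = 46.
Sellers receive Ps = 46 + 31 = 77; Q' = 890 − 8·46 = 522.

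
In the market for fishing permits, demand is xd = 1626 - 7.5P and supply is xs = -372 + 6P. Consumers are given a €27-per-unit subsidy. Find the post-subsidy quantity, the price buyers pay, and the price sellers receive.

Pre-subsidy: 1626 - 7.5P = -372 + 6P gives P* = 148, x* = 516.
With the rebate, buyers effectively pay Pb = Ps − 27, where Ps is the price sellers receive.
Demand in terms of Ps becomes xd = 1626 − 7.5(Ps − 27) = 1828.5 - 7.5Ps. Setting this equal to supply: 1828.5 - 7.5Ps = -372 + 6Ps, so Ps = 163.
Buyers pay Pb = 163 − 27 = 136; x' = -372 + 6·163 = 606.

x' = 606; buyers pay €136; sellers receive €163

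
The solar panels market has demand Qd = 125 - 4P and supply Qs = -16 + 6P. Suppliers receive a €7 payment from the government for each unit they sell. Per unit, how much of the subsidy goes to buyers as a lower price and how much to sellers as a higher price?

Pre-subsidy: 125 - 4P = -16 + 6P gives P* = 14.1, Q* = 68.6.
With the subsidy, sellers receive Ps = Pb + 7 for each unit, where Pb is the price buyers pay.
Supply in terms of Pb becomes Qs = -16 + 6(Pb + 7) = 26 + 6Pb. Setting this equal to demand: 125 - 4Pb = 26 + 6Pb, so Pb = 9.9.
Sellers receive Ps = 9.9 + 7 = 16.9; Q' = 125 − 4·9.9 = 85.4.
Buyers' price falls by P* − Pb = 14.1 − 9.9 = 4.2; sellers' price rises by Ps − P* = 16.9 − 14.1 = 2.8.

Buyers gain €4.2 per unit; sellers gain €2.8 per unit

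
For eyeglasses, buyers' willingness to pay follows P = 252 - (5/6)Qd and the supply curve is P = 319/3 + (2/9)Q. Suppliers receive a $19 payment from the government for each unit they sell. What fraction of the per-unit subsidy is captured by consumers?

Consumer share = 15/19

Pre-subsidy: 252 - (5/6)Q = 319/3 + (2/9)Q gives Q* = 138 and P* = 137.
With the subsidy, sellers receive Ps = Pb + 19 for each unit, where Pb is the price buyers pay.
On the curves, Pb = 252 - (5/6)Q and Ps = 319/3 + (2/9)Q; the wedge Ps − Pb = 19 gives 319/3 + (2/9)Q − (252 - (5/6)Q) = 19, so Q' = 156.
Then Pb = 252 − (5/6)·156 = 122 and Ps = 319/3 + (2/9)·156 = 141.
Buyers' price falls by P* − Pb = 137 − 122 = 15; sellers' price rises by Ps − P* = 141 − 137 = 4.
So consumers capture 15/19 = 15/19 of each unit of subsidy.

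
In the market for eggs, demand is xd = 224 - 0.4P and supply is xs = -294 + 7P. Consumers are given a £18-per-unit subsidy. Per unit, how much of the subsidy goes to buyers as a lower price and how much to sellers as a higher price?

Pre-subsidy: 224 - 0.4P = -294 + 7P gives P* = 70, x* = 196.
With the rebate, buyers effectively pay Pb = Ps − 18, where Ps is the price sellers receive.
Demand in terms of Ps becomes xd = 224 − 0.4(Ps − 18) = 231.2 - 0.4Ps. Setting this equal to supply: 231.2 - 0.4Ps = -294 + 7Ps, so Ps = 2626/37.
Buyers pay Pb = 2626/37 − 18 = 1960/37; x' = -294 + 7·(2626/37) = 7504/37.
Buyers' price falls by P* − Pb = 70 − 1960/37 = 630/37; sellers' price rises by Ps − P* = 2626/37 − 70 = 36/37.

Buyers gain 630/37 per unit; sellers gain 36/37 per unit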